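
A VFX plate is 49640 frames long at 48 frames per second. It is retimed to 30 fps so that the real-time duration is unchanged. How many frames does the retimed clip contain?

31025 frames

Target frames = source frames × (target rate / source rate) = 49640 × (30)/(48) = 49640 × 5/8 = 31025.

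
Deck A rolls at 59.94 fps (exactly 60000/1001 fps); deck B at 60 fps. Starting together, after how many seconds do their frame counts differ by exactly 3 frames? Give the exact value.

50.05 seconds

The gap grows by |60 − 60000/1001| = 60/1001 frames per second.
Time for a 3-frame gap: 3 ÷ (60/1001) = 50.05 s.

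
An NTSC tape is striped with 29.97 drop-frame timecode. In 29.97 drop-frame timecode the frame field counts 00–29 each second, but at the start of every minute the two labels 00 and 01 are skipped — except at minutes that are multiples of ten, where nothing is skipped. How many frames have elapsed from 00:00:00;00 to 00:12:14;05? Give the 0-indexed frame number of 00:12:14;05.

As if non-drop at 30 labels/s: (0 × 3600 + 12 × 60 + 14) × 30 + 5 = 22025.
Minute boundaries passed: 12; those not divisible by 10: 12 − 1 = 11; dropped labels = 2 × 11 = 22.
Actual frame index = 22025 − 22 = 22003.

22003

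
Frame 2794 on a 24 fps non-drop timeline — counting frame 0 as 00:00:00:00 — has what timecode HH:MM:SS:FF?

2794 ÷ 24 = 116 full seconds, remainder 10 frames.
116 s = 0 h 1 min 56 s.
Timecode: 00:01:56:10.

00:01:56:10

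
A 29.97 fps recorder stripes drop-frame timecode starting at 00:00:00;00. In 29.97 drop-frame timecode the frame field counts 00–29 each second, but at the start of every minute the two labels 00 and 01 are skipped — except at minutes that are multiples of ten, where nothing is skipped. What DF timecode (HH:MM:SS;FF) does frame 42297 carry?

00:23:31;09

Each 10-minute DF block holds 10 × 60 × 30 − 9 × 2 = 17982 frames. 42297 ÷ 17982 → 2 full blocks, remainder 6333.
Within the partial block the first minute is 1800 frames and each further minute 1798, so 3 further minute boundaries passed. Total skipped labels = 18 × 2 + 2 × 3 = 42.
Non-drop label index = 42297 + 42 = 42339; at 30 labels/s that is 00:23:31:09, i.e. DF 00:23:31;09.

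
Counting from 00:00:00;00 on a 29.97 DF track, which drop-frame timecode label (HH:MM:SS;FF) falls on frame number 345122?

03:11:55;16

Ten DF minutes hold 17982 frames, so frame 345122 lies in block 19 (frames 341658–359639) with 3464 frames into that block.
The block's first minute is 1800 frames and the rest 1798 each; 3464 frames reaches minute 1, so 19 × 18 + 1 × 2 = 344 labels have been skipped so far.
Adding those back, label number 345122 + 344 = 345466 at 30 labels/s is 11515 s + 16 f = 3 h 11 min 55 s frame 16, i.e. 03:11:55;16.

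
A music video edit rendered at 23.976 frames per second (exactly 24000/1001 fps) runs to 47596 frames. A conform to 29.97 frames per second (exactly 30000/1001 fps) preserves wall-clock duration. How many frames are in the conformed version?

59495 frames

Frames at target rate = 47596 × (30000/1001) / (24000/1001) = 59495.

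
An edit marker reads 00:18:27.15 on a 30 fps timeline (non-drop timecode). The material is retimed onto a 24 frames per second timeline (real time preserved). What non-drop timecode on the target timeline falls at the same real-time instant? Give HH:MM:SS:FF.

00:18:27:12

Source frame index: (0×3600 + 18×60 + 27) × 30 + 15 = 33225.
Real time: 33225 / (30) = 2215/2 s.
Target frame: (2215/2) × (24) = 26580.
At 24 labels/s: frame 26580 → 00:18:27:12.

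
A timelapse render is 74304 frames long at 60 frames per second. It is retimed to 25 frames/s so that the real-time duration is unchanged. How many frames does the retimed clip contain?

Target frames = source frames × (target rate / source rate) = 74304 × (25)/(60) = 74304 × 5/12 = 30960.

30960 frames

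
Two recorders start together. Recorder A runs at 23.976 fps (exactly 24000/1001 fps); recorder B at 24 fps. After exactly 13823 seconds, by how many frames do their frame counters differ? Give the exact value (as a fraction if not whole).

A emits 24000/1001 × 13823 = 331752000/1001 frames; B emits 24 × 13823 = 331752.
Difference = 331752/1001 frames (≈ 331.4206); B is ahead of A.

331752/1001 frames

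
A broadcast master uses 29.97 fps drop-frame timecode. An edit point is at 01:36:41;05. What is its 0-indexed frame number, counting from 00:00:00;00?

173861

Complete 10-minute blocks: 9, each 17982 frames → 161838.
Remaining 6 whole minutes in the current block: 1800 + 5 × 1798 = 10790 frames.
Within the current minute: 41 × 30 + 5 − 2 = 1233 (labels ;00/;01 skipped at this minute). Total = 161838 + 10790 + 1233 = 173861.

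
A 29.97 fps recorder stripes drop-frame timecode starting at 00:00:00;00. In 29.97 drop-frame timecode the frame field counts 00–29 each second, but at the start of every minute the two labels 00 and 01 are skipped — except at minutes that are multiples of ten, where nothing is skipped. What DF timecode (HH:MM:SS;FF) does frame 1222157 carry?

11:19:39;11

Each 10-minute DF block holds 10 × 60 × 30 − 9 × 2 = 17982 frames. 1222157 ÷ 17982 → 67 full blocks, remainder 17363.
Within the partial block the first minute is 1800 frames and each further minute 1798, so 9 further minute boundaries passed. Total skipped labels = 18 × 67 + 2 × 9 = 1224.
Non-drop label index = 1222157 + 1224 = 1223381; at 30 labels/s that is 11:19:39:11, i.e. DF 11:19:39;11.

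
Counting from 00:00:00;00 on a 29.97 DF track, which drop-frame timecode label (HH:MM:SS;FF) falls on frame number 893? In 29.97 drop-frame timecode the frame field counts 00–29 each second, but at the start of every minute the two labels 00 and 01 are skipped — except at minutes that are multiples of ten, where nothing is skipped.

Ten DF minutes hold 17982 frames, so frame 893 lies in block 0 (frames 0–17981) with 893 frames into that block.
The block's first minute is 1800 frames and the rest 1798 each; 893 frames reaches minute 0, so 0 × 18 + 0 × 2 = 0 labels have been skipped so far.
Adding those back, label number 893 + 0 = 893 at 30 labels/s is 29 s + 23 f = 0 h 0 min 29 s frame 23, i.e. 00:00:29;23.

00:00:29;23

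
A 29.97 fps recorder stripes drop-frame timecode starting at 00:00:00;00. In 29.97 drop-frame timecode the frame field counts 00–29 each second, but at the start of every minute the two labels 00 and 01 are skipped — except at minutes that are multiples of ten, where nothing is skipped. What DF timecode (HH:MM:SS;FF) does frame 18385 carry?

00:10:13;13

Each 10-minute DF block holds 10 × 60 × 30 − 9 × 2 = 17982 frames. 18385 ÷ 17982 → 1 full block, remainder 403.
Within the partial block the first minute is 1800 frames and each further minute 1798, so 0 further minute boundaries passed. Total skipped labels = 18 × 1 + 2 × 0 = 18.
Non-drop label index = 18385 + 18 = 18403; at 30 labels/s that is 00:10:13:13, i.e. DF 00:10:13;13.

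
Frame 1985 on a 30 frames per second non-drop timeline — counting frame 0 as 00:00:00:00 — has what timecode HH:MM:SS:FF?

00:01:06:05

1985 ÷ 30 = 66 full seconds, remainder 5 frames.
66 s = 0 h 1 min 6 s.
Timecode: 00:01:06:05.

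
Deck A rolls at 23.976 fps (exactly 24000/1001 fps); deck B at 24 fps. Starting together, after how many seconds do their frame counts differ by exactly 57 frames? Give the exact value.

The gap grows by |24 − 24000/1001| = 24/1001 frames per second.
Time for a 57-frame gap: 57 ÷ (24/1001) = 2377.375 s.

2377.375 seconds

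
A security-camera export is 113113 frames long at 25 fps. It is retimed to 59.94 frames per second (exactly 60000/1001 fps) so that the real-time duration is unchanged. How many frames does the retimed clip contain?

Target frames = source frames × (target rate / source rate) = 113113 × (60000/1001)/(25) = 113113 × 2400/1001 = 271200.

271200 frames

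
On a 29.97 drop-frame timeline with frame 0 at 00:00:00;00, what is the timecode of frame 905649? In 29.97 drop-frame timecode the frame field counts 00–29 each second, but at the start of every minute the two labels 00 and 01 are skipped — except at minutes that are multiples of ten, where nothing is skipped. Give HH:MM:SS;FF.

Each 10-minute DF block holds 10 × 60 × 30 − 9 × 2 = 17982 frames. 905649 ÷ 17982 → 50 full blocks, remainder 6549.
Within the partial block the first minute is 1800 frames and each further minute 1798, so 3 further minute boundaries passed. Total skipped labels = 18 × 50 + 2 × 3 = 906.
Non-drop label index = 905649 + 906 = 906555; at 30 labels/s that is 08:23:38:15, i.e. DF 08:23:38;15.

08:23:38;15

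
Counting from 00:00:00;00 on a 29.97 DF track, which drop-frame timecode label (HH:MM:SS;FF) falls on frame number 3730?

Ten DF minutes hold 17982 frames, so frame 3730 lies in block 0 (frames 0–17981) with 3730 frames into that block.
The block's first minute is 1800 frames and the rest 1798 each; 3730 frames reaches minute 2, so 0 × 18 + 2 × 2 = 4 labels have been skipped so far.
Adding those back, label number 3730 + 4 = 3734 at 30 labels/s is 124 s + 14 f = 0 h 2 min 4 s frame 14, i.e. 00:02:04;14.

00:02:04;14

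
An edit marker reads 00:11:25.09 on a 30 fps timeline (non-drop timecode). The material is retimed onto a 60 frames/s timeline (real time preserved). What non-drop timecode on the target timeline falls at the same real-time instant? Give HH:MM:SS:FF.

Source frame index: (0×3600 + 11×60 + 25) × 30 + 9 = 20559.
Real time: 20559 / (30) = 6853/10 s.
Target frame: (6853/10) × (60) = 41118.
At 60 labels/s: frame 41118 → 00:11:25:18.

00:11:25:18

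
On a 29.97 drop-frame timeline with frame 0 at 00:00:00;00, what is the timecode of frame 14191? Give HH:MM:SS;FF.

Ten DF minutes hold 17982 frames, so frame 14191 lies in block 0 (frames 0–17981) with 14191 frames into that block.
The block's first minute is 1800 frames and the rest 1798 each; 14191 frames reaches minute 7, so 0 × 18 + 7 × 2 = 14 labels have been skipped so far.
Adding those back, label number 14191 + 14 = 14205 at 30 labels/s is 473 s + 15 f = 0 h 7 min 53 s frame 15, i.e. 00:07:53;15.

00:07:53;15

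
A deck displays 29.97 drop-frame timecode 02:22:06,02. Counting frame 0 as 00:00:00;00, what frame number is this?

255526

Complete 10-minute blocks: 14, each 17982 frames → 251748.
Remaining 2 whole minutes in the current block: 1800 + 1 × 1798 = 3598 frames.
Within the current minute: 6 × 30 + 2 − 2 = 180 (labels ;00/;01 skipped at this minute). Total = 251748 + 3598 + 180 = 255526.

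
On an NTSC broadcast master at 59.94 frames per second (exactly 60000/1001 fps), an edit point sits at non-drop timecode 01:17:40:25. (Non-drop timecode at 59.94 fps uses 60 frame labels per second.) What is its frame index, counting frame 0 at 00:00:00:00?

279625

Total seconds to the label: (1 × 3600 + 17 × 60 + 40) = 4660.
Frame index = 4660 × 60 + 25 = 279625.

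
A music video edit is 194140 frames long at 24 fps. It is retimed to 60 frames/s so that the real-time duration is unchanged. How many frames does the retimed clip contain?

485350 frames

Frames at target rate = 194140 × (60) / (24) = 485350.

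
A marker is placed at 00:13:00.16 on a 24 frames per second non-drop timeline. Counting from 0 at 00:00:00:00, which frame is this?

18736

Total seconds to the label: (0 × 3600 + 13 × 60 + 0) = 780.
Frame index = 780 × 24 + 16 = 18736.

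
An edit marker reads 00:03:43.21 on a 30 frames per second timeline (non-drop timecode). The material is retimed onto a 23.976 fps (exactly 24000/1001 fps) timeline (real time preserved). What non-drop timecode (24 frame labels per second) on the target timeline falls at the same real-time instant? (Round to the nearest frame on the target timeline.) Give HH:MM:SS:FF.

00:03:43:11

Source frame index: (0×3600 + 3×60 + 43) × 30 + 21 = 6711.
Real time: 6711 / (30) = 2237/10 s.
Target frame: (2237/10) × (24000/1001) = 5368800/1001 ≈ 5363.437 → 5363.
At 24 labels/s: frame 5363 → 00:03:43:11.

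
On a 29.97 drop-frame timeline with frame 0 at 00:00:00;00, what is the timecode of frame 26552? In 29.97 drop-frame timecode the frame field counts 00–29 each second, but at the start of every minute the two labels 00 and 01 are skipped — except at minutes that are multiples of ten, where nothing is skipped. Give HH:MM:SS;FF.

Each 10-minute DF block holds 10 × 60 × 30 − 9 × 2 = 17982 frames. 26552 ÷ 17982 → 1 full block, remainder 8570.
Within the partial block the first minute is 1800 frames and each further minute 1798, so 4 further minute boundaries passed. Total skipped labels = 18 × 1 + 2 × 4 = 26.
Non-drop label index = 26552 + 26 = 26578; at 30 labels/s that is 00:14:45:28, i.e. DF 00:14:45;28.

00:14:45;28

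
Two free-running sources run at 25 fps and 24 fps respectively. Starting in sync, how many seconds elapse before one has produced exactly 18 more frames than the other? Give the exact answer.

The gap grows by |24 − 25| = 1 frame per second.
Time for a 18-frame gap: 18 ÷ (1) = 18 s.

18 seconds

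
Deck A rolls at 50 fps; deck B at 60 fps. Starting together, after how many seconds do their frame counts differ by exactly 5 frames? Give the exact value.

0.5 seconds

The gap grows by |60 − 50| = 10 frames per second.
Time for a 5-frame gap: 5 ÷ (10) = 0.5 s.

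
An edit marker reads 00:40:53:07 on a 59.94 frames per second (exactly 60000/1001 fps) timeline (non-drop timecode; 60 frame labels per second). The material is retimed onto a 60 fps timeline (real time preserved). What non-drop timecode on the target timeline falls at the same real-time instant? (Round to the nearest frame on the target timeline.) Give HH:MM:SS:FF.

00:40:55:34

Source frame index: (0×3600 + 40×60 + 53) × 60 + 7 = 147187.
Real time: 147187 / (60000/1001) = 147334187/60000 s.
Target frame: (147334187/60000) × (60) = 147334187/1000 ≈ 147334.187 → 147334.
At 60 labels/s: frame 147334 → 00:40:55:34.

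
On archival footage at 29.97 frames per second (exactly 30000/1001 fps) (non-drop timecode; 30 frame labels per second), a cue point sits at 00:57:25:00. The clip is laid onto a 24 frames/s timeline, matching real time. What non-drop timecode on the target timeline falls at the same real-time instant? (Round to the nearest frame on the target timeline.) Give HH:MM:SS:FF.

00:57:28:11

Source frame index: (0×3600 + 57×60 + 25) × 30 + 0 = 103350.
Real time: 103350 / (30000/1001) = 689689/200 s.
Target frame: (689689/200) × (24) = 2069067/25 ≈ 82762.680 → 82763.
At 24 labels/s: frame 82763 → 00:57:28:11.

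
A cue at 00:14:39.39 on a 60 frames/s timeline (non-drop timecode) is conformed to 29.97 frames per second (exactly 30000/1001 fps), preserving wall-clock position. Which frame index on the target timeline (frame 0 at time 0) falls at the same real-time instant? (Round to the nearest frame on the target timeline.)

frame 26363

Source frame index: (0×3600 + 14×60 + 39) × 60 + 39 = 52779.
Real time: 52779 / (60) = 17593/20 s.
Target frame: (17593/20) × (30000/1001) = 26389500/1001 ≈ 26363.137 → 26363.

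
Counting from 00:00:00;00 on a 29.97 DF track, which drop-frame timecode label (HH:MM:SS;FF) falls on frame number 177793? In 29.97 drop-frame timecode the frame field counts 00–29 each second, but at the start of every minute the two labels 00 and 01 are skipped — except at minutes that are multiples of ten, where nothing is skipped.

Each 10-minute DF block holds 10 × 60 × 30 − 9 × 2 = 17982 frames. 177793 ÷ 17982 → 9 full blocks, remainder 15955.
Within the partial block the first minute is 1800 frames and each further minute 1798, so 8 further minute boundaries passed. Total skipped labels = 18 × 9 + 2 × 8 = 178.
Non-drop label index = 177793 + 178 = 177971; at 30 labels/s that is 01:38:52:11, i.e. DF 01:38:52;11.

01:38:52;11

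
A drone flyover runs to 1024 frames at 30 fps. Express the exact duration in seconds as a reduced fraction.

512/15 seconds

Running time = 1024 ÷ (30) = 1024 × 1/30 = 512/15 s.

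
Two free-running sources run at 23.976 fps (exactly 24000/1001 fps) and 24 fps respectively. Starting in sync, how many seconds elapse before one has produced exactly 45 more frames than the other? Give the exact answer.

The gap grows by |24 − 24000/1001| = 24/1001 frames per second.
Time for a 45-frame gap: 45 ÷ (24/1001) = 1876.875 s.

1876.875 seconds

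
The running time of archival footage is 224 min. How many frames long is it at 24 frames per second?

322560 frames

224 min = 13440 s.
Frames = 13440 × 24 = 322560.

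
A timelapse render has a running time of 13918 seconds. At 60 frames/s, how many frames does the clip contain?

Frames = 13918 × 60 = 835080.

835080 frames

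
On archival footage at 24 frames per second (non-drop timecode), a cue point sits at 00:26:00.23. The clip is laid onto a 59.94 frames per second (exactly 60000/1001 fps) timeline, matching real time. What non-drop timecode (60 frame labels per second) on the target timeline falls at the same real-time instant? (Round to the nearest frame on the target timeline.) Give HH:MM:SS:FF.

Source frame index: (0×3600 + 26×60 + 0) × 24 + 23 = 37463.
Real time: 37463 / (24) = 37463/24 s.
Target frame: (37463/24) × (60000/1001) = 93657500/1001 ≈ 93563.936 → 93564.
At 60 labels/s: frame 93564 → 00:25:59:24.

00:25:59:24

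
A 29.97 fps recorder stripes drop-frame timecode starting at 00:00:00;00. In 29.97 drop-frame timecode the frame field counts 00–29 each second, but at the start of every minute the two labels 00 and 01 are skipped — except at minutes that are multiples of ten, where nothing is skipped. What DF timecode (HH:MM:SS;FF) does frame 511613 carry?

04:44:30;25

Ten DF minutes hold 17982 frames, so frame 511613 lies in block 28 (frames 503496–521477) with 8117 frames into that block.
The block's first minute is 1800 frames and the rest 1798 each; 8117 frames reaches minute 4, so 28 × 18 + 4 × 2 = 512 labels have been skipped so far.
Adding those back, label number 511613 + 512 = 512125 at 30 labels/s is 17070 s + 25 f = 4 h 44 min 30 s frame 25, i.e. 04:44:30;25.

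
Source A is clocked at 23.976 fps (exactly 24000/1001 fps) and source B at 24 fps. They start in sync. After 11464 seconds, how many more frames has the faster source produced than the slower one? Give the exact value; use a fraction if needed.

A emits 24000/1001 × 11464 = 275136000/1001 frames; B emits 24 × 11464 = 275136.
Difference = 275136/1001 frames (≈ 274.8611); B is ahead of A.

275136/1001 frames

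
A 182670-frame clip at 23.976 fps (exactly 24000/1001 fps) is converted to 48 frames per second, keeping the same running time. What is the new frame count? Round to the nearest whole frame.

Frames at target rate = 182670 × (48) / (24000/1001) = 18285267/50 ≈ 365705.340.
Nearest whole frame: 365705.

365705 frames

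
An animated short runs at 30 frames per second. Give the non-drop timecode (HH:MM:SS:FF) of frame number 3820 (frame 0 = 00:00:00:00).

00:02:07:10

3820 ÷ 30 = 127 full seconds, remainder 10 frames.
127 s = 0 h 2 min 7 s.
Timecode: 00:02:07:10.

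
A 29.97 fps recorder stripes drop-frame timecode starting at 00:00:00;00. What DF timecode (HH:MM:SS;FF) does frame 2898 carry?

00:01:36;20

Ten DF minutes hold 17982 frames, so frame 2898 lies in block 0 (frames 0–17981) with 2898 frames into that block.
The block's first minute is 1800 frames and the rest 1798 each; 2898 frames reaches minute 1, so 0 × 18 + 1 × 2 = 2 labels have been skipped so far.
Adding those back, label number 2898 + 2 = 2900 at 30 labels/s is 96 s + 20 f = 0 h 1 min 36 s frame 20, i.e. 00:01:36;20.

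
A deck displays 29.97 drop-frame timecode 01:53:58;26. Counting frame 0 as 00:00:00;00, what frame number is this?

As if non-drop at 30 labels/s: (1 × 3600 + 53 × 60 + 58) × 30 + 26 = 205166.
Minute boundaries passed: 113; those not divisible by 10: 113 − 11 = 102; dropped labels = 2 × 102 = 204.
Actual frame index = 205166 − 204 = 204962.

204962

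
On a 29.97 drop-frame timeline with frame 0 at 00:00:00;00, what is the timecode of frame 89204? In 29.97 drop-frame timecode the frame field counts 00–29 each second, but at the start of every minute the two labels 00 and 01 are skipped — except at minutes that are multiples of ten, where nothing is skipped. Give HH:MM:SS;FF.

00:49:36;14

Ten DF minutes hold 17982 frames, so frame 89204 lies in block 4 (frames 71928–89909) with 17276 frames into that block.
The block's first minute is 1800 frames and the rest 1798 each; 17276 frames reaches minute 9, so 4 × 18 + 9 × 2 = 90 labels have been skipped so far.
Adding those back, label number 89204 + 90 = 89294 at 30 labels/s is 2976 s + 14 f = 0 h 49 min 36 s frame 14, i.e. 00:49:36;14.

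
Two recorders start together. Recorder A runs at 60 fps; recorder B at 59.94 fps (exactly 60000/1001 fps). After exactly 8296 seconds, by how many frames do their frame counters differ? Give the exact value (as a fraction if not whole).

A emits 60 × 8296 = 497760 frames; B emits 60000/1001 × 8296 = 497760000/1001.
Difference = 497760/1001 frames (≈ 497.2627); B is behind A.

497760/1001 frames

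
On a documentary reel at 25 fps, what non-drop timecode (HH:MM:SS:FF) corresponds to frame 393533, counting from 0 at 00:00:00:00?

393533 ÷ 25 = 15741 full seconds, remainder 8 frames.
15741 s = 4 h 22 min 21 s.
Timecode: 04:22:21:08.

04:22:21:08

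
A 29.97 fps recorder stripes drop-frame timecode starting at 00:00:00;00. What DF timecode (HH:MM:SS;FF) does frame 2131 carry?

Ten DF minutes hold 17982 frames, so frame 2131 lies in block 0 (frames 0–17981) with 2131 frames into that block.
The block's first minute is 1800 frames and the rest 1798 each; 2131 frames reaches minute 1, so 0 × 18 + 1 × 2 = 2 labels have been skipped so far.
Adding those back, label number 2131 + 2 = 2133 at 30 labels/s is 71 s + 3 f = 0 h 1 min 11 s frame 3, i.e. 00:01:11;03.

00:01:11;03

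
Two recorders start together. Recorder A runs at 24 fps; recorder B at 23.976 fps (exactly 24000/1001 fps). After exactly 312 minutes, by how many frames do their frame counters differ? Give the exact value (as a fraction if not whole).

34560/77 frames

312 min = 18720 s.
A emits 24 × 18720 = 449280 frames; B emits 24000/1001 × 18720 = 34560000/77.
Difference = 34560/77 frames (≈ 448.8312); B is behind A.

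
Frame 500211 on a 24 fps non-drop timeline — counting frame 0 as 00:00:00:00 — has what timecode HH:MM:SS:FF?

500211 ÷ 24 = 20842 full seconds, remainder 3 frames.
20842 s = 5 h 47 min 22 s.
Timecode: 05:47:22:03.

05:47:22:03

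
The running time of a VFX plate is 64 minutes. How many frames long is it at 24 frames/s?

92160 frames

64 min = 3840 s.
Frames = 3840 × 24 = 92160.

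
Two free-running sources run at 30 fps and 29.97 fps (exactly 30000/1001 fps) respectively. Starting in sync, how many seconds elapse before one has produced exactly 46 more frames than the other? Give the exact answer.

23023/15 seconds

The gap grows by |30000/1001 − 30| = 30/1001 frames per second.
Time for a 46-frame gap: 46 ÷ (30/1001) = 23023/15 s.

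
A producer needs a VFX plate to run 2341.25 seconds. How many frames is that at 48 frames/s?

112380 frames

Frames = 2341.25 × 48 = 112380.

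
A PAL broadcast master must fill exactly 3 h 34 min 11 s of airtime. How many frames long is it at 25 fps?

3 h 34 min 11 s = 12851 s.
Frames = 12851 × 25 = 321275.

321275 frames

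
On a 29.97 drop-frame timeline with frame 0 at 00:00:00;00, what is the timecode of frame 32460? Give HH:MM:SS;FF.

Each 10-minute DF block holds 10 × 60 × 30 − 9 × 2 = 17982 frames. 32460 ÷ 17982 → 1 full block, remainder 14478.
Within the partial block the first minute is 1800 frames and each further minute 1798, so 8 further minute boundaries passed. Total skipped labels = 18 × 1 + 2 × 8 = 34.
Non-drop label index = 32460 + 34 = 32494; at 30 labels/s that is 00:18:03:04, i.e. DF 00:18:03;04.

00:18:03;04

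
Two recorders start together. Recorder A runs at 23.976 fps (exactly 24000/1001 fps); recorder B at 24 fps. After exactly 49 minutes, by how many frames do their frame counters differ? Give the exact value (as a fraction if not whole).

49 min = 2940 s.
A emits 24000/1001 × 2940 = 10080000/143 frames; B emits 24 × 2940 = 70560.
Difference = 10080/143 frames (≈ 70.4895); B is ahead of A.

10080/143 frames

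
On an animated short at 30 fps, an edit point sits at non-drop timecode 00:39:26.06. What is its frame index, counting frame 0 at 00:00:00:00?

Total seconds to the label: (0 × 3600 + 39 × 60 + 26) = 2366.
Frame index = 2366 × 30 + 6 = 70986.

70986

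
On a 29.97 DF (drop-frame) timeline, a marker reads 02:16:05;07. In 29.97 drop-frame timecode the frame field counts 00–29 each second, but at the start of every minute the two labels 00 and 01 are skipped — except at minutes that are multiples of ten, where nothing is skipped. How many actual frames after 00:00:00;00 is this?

244711

As if non-drop at 30 labels/s: (2 × 3600 + 16 × 60 + 5) × 30 + 7 = 244957.
Minute boundaries passed: 136; those not divisible by 10: 136 − 13 = 123; dropped labels = 2 × 123 = 246.
Actual frame index = 244957 − 246 = 244711.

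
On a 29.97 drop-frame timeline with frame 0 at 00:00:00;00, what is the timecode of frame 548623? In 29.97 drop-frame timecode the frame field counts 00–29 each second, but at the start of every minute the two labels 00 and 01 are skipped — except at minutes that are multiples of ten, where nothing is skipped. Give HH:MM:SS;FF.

05:05:05;23

Ten DF minutes hold 17982 frames, so frame 548623 lies in block 30 (frames 539460–557441) with 9163 frames into that block.
The block's first minute is 1800 frames and the rest 1798 each; 9163 frames reaches minute 5, so 30 × 18 + 5 × 2 = 550 labels have been skipped so far.
Adding those back, label number 548623 + 550 = 549173 at 30 labels/s is 18305 s + 23 f = 5 h 5 min 5 s frame 23, i.e. 05:05:05;23.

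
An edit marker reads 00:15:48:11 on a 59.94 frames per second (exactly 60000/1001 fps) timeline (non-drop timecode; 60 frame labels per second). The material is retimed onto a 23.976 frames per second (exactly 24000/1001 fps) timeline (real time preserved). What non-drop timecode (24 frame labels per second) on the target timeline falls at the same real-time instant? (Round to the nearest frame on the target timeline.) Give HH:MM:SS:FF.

00:15:48:04

Source frame index: (0×3600 + 15×60 + 48) × 60 + 11 = 56891.
Real time: 56891 / (60000/1001) = 56947891/60000 s.
Target frame: (56947891/60000) × (24000/1001) = 113782/5 ≈ 22756.400 → 22756.
At 24 labels/s: frame 22756 → 00:15:48:04.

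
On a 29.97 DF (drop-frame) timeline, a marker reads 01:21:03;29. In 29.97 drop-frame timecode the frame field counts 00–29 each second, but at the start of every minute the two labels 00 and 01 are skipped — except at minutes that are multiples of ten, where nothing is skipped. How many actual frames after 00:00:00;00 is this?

145773

Complete 10-minute blocks: 8, each 17982 frames → 143856.
Remaining 1 whole minute in the current block: 1800 + 0 × 1798 = 1800 frames.
Within the current minute: 3 × 30 + 29 − 2 = 117 (labels ;00/;01 skipped at this minute). Total = 143856 + 1800 + 117 = 145773.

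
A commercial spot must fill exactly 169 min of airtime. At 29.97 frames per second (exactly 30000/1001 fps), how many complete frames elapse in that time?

169 min = 10140 s.
Frames = 10140 × 30000/1001 = 23400000/77 ≈ 303896.1039.
Complete frames: 303896.

303896 frames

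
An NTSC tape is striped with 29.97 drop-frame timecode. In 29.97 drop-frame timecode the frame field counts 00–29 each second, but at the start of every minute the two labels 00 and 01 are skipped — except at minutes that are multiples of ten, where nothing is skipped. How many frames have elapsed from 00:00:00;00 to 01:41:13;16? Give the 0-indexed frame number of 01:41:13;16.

182024

As if non-drop at 30 labels/s: (1 × 3600 + 41 × 60 + 13) × 30 + 16 = 182206.
Minute boundaries passed: 101; those not divisible by 10: 101 − 10 = 91; dropped labels = 2 × 91 = 182.
Actual frame index = 182206 − 182 = 182024.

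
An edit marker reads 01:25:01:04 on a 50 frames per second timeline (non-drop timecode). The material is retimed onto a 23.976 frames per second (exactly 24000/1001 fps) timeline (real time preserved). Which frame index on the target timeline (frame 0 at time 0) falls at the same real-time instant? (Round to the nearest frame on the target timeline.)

frame 122304

Source frame index: (1×3600 + 25×60 + 1) × 50 + 4 = 255054.
Real time: 255054 / (50) = 127527/25 s.
Target frame: (127527/25) × (24000/1001) = 122425920/1001 ≈ 122303.616 → 122304.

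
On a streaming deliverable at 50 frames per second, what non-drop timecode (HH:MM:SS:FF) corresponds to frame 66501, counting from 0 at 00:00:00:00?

66501 ÷ 50 = 1330 full seconds, remainder 1 frame.
1330 s = 0 h 22 min 10 s.
Timecode: 00:22:10:01.

00:22:10:01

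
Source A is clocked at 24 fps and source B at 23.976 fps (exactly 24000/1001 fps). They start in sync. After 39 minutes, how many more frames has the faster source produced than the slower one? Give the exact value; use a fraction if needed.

4320/77 frames

39 min = 2340 s.
A emits 24 × 2340 = 56160 frames; B emits 24000/1001 × 2340 = 4320000/77.
Difference = 4320/77 frames (≈ 56.1039); B is behind A.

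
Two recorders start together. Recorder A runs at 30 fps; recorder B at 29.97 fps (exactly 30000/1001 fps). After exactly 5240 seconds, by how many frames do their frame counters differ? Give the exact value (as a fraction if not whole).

157200/1001 frames

A emits 30 × 5240 = 157200 frames; B emits 30000/1001 × 5240 = 157200000/1001.
Difference = 157200/1001 frames (≈ 157.0430); B is behind A.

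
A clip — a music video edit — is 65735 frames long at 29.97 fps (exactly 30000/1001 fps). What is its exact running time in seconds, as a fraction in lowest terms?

13160147/6000 seconds

Running time = 65735 ÷ (30000/1001) = 65735 × 1001/30000 = 13160147/6000 s.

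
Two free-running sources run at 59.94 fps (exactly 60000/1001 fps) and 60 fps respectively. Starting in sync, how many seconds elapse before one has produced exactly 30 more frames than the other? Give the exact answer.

The gap grows by |60 − 60000/1001| = 60/1001 frames per second.
Time for a 30-frame gap: 30 ÷ (60/1001) = 500.5 s.

500.5 seconds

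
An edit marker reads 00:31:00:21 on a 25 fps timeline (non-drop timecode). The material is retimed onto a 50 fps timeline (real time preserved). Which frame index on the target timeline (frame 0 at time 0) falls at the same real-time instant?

frame 93042

Source frame index: (0×3600 + 31×60 + 0) × 25 + 21 = 46521.
Real time: 46521 / (25) = 46521/25 s.
Target frame: (46521/25) × (50) = 93042.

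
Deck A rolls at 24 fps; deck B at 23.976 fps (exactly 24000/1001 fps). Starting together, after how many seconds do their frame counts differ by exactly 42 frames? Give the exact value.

1751.75 seconds

The gap grows by |24000/1001 − 24| = 24/1001 frames per second.
Time for a 42-frame gap: 42 ÷ (24/1001) = 1751.75 s.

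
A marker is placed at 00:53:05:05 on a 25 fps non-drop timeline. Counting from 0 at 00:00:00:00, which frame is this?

Total seconds to the label: (0 × 3600 + 53 × 60 + 5) = 3185.
Frame index = 3185 × 25 + 5 = 79630.

79630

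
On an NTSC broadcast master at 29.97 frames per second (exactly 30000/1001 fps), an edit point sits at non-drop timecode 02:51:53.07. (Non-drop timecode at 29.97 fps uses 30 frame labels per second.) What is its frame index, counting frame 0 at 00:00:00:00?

Total seconds to the label: (2 × 3600 + 51 × 60 + 53) = 10313.
Frame index = 10313 × 30 + 7 = 309397.

309397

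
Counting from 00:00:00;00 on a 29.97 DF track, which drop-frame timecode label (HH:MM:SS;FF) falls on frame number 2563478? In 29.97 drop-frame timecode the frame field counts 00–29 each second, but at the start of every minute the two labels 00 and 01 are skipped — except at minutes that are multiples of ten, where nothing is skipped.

Ten DF minutes hold 17982 frames, so frame 2563478 lies in block 142 (frames 2553444–2571425) with 10034 frames into that block.
The block's first minute is 1800 frames and the rest 1798 each; 10034 frames reaches minute 5, so 142 × 18 + 5 × 2 = 2566 labels have been skipped so far.
Adding those back, label number 2563478 + 2566 = 2566044 at 30 labels/s is 85534 s + 24 f = 23 h 45 min 34 s frame 24, i.e. 23:45:34;24.

23:45:34;24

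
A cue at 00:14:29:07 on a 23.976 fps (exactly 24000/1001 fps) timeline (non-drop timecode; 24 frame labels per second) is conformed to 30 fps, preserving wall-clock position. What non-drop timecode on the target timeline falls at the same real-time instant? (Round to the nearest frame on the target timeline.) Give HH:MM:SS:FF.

00:14:30:05

Source frame index: (0×3600 + 14×60 + 29) × 24 + 7 = 20863.
Real time: 20863 / (24000/1001) = 20883863/24000 s.
Target frame: (20883863/24000) × (30) = 20883863/800 ≈ 26104.829 → 26105.
At 30 labels/s: frame 26105 → 00:14:30:05.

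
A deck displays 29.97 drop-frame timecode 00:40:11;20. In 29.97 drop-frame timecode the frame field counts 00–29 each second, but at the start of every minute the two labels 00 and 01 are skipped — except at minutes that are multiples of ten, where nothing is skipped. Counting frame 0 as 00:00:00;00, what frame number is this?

72278

As if non-drop at 30 labels/s: (0 × 3600 + 40 × 60 + 11) × 30 + 20 = 72350.
Minute boundaries passed: 40; those not divisible by 10: 40 − 4 = 36; dropped labels = 2 × 36 = 72.
Actual frame index = 72350 − 72 = 72278.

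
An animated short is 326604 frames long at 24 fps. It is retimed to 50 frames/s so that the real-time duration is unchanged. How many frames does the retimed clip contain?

680425 frames

Target frames = source frames × (target rate / source rate) = 326604 × (50)/(24) = 326604 × 25/12 = 680425.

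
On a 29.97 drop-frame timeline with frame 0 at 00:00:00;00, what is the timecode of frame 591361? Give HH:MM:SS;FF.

05:28:51;23

Each 10-minute DF block holds 10 × 60 × 30 − 9 × 2 = 17982 frames. 591361 ÷ 17982 → 32 full blocks, remainder 15937.
Within the partial block the first minute is 1800 frames and each further minute 1798, so 8 further minute boundaries passed. Total skipped labels = 18 × 32 + 2 × 8 = 592.
Non-drop label index = 591361 + 592 = 591953; at 30 labels/s that is 05:28:51:23, i.e. DF 05:28:51;23.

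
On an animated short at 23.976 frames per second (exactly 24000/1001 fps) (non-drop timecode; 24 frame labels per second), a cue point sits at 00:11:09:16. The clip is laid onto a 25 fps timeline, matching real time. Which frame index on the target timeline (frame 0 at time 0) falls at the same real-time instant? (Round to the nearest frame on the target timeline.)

Source frame index: (0×3600 + 11×60 + 9) × 24 + 16 = 16072.
Real time: 16072 / (24000/1001) = 2011009/3000 s.
Target frame: (2011009/3000) × (25) = 2011009/120 ≈ 16758.408 → 16758.

frame 16758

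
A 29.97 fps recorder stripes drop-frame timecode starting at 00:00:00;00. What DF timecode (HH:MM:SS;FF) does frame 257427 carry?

Ten DF minutes hold 17982 frames, so frame 257427 lies in block 14 (frames 251748–269729) with 5679 frames into that block.
The block's first minute is 1800 frames and the rest 1798 each; 5679 frames reaches minute 3, so 14 × 18 + 3 × 2 = 258 labels have been skipped so far.
Adding those back, label number 257427 + 258 = 257685 at 30 labels/s is 8589 s + 15 f = 2 h 23 min 9 s frame 15, i.e. 02:23:09;15.

02:23:09;15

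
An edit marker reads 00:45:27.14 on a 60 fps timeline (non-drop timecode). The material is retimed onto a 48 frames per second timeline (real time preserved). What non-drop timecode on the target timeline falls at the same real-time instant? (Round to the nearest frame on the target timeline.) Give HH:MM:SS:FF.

Source frame index: (0×3600 + 45×60 + 27) × 60 + 14 = 163634.
Real time: 163634 / (60) = 81817/30 s.
Target frame: (81817/30) × (48) = 654536/5 ≈ 130907.200 → 130907.
At 48 labels/s: frame 130907 → 00:45:27:11.

00:45:27:11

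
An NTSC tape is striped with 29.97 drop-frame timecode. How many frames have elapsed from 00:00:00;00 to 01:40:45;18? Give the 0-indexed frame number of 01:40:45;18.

As if non-drop at 30 labels/s: (1 × 3600 + 40 × 60 + 45) × 30 + 18 = 181368.
Minute boundaries passed: 100; those not divisible by 10: 100 − 10 = 90; dropped labels = 2 × 90 = 180.
Actual frame index = 181368 − 180 = 181188.

181188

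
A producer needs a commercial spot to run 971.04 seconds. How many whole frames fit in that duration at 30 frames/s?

29131 frames

Frames = 971.04 × 30 = 145656/5 ≈ 29131.2000.
Complete frames: 29131.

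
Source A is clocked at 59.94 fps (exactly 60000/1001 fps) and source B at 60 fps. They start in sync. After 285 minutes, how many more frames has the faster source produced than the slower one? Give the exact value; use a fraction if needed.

285 min = 17100 s.
A emits 60000/1001 × 17100 = 1026000000/1001 frames; B emits 60 × 17100 = 1026000.
Difference = 1026000/1001 frames (≈ 1024.9750); B is ahead of A.

1026000/1001 frames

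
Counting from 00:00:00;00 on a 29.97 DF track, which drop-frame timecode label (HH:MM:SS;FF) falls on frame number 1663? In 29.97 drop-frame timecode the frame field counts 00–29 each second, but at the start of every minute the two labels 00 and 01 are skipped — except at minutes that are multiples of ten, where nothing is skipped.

00:00:55;13

Ten DF minutes hold 17982 frames, so frame 1663 lies in block 0 (frames 0–17981) with 1663 frames into that block.
The block's first minute is 1800 frames and the rest 1798 each; 1663 frames reaches minute 0, so 0 × 18 + 0 × 2 = 0 labels have been skipped so far.
Adding those back, label number 1663 + 0 = 1663 at 30 labels/s is 55 s + 13 f = 0 h 0 min 55 s frame 13, i.e. 00:00:55;13.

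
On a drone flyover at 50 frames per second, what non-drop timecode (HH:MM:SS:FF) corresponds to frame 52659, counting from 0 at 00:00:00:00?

00:17:33:09

52659 ÷ 50 = 1053 full seconds, remainder 9 frames.
1053 s = 0 h 17 min 33 s.
Timecode: 00:17:33:09.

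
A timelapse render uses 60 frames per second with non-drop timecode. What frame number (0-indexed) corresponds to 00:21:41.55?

78115

Total seconds to the label: (0 × 3600 + 21 × 60 + 41) = 1301.
Frame index = 1301 × 60 + 55 = 78115.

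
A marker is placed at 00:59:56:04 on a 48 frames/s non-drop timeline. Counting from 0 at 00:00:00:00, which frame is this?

Total seconds to the label: (0 × 3600 + 59 × 60 + 56) = 3596.
Frame index = 3596 × 48 + 4 = 172612.

frame 172612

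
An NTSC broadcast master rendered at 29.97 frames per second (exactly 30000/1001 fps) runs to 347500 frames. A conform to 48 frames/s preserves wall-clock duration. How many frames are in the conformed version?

Target frames = source frames × (target rate / source rate) = 347500 × (48)/(30000/1001) = 347500 × 1001/625 = 556556.

556556 frames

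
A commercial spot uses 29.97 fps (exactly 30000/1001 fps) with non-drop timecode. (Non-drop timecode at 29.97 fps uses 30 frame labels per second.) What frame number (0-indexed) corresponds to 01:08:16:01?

Total seconds to the label: (1 × 3600 + 8 × 60 + 16) = 4096.
Frame index = 4096 × 30 + 1 = 122881.

122881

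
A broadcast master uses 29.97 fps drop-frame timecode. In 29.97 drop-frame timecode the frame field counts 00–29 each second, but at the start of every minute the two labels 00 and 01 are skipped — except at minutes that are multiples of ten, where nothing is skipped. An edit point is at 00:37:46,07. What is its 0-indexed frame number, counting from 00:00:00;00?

As if non-drop at 30 labels/s: (0 × 3600 + 37 × 60 + 46) × 30 + 7 = 67987.
Minute boundaries passed: 37; those not divisible by 10: 37 − 3 = 34; dropped labels = 2 × 34 = 68.
Actual frame index = 67987 − 68 = 67919.

67919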